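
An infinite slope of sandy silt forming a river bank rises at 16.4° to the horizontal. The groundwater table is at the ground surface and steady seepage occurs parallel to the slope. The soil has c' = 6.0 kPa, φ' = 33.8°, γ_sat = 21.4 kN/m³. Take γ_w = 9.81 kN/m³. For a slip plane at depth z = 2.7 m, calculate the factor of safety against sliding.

FS = 1.62

With seepage parallel to the slope and the water table at the surface, the effective normal stress on the slip plane uses the buoyant unit weight γ' = γ_sat − γ_w while the driving shear stress uses γ_sat:
FS = [c' + γ' z cos²β tanφ'] / [γ_sat z sinβ cosβ]
γ' = 21.4 − 9.81 = 11.59 kN/m³
Numerator = 6.0 + 11.59·2.7·cos²16.4°·tan33.8° = 6.0 + 11.59·2.7·0.9203·0.6694 = 25.279 kPa
Denominator = 21.4·2.7·sin16.4°·cos16.4° = 21.4·2.7·0.2823·0.9593 = 15.650 kPa
FS = 25.279 / 15.650 = 1.615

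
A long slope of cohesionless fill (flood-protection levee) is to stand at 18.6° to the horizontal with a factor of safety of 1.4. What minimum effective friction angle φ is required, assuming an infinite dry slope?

φ = 25.2°

FS = tanφ/tanβ ⇒ tanφ = FS · tanβ = 1.4 · tan18.6° = 0.4712
φ = arctan(0.4712) = 25.23°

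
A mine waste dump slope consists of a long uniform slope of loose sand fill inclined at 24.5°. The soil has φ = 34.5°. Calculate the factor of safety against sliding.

FS = 1.51

For a dry cohesionless infinite slope the factor of safety is FS = tanφ / tanβ.
FS = tan34.5° / tan24.5° = 0.6873 / 0.4557 = 1.508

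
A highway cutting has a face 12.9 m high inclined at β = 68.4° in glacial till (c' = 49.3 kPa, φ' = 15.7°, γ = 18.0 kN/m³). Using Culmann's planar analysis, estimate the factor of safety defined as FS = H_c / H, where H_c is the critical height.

H_c = (4c'/γ) · sinβ cosφ' / [1 − cos(β − φ')]
    = (4·49.3/18.0) · sin68.4°·cos15.7° / [1 − cos52.7°]
    = 10.956 · 0.8951 / 0.3940 = 24.89 m
FS = H_c / H = 24.89 / 12.9 = 1.929

FS = 1.93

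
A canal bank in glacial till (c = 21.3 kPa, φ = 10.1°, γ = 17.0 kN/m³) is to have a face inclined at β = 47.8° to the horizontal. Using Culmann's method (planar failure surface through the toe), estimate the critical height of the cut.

H_c = 17.51 m

Culmann's analysis gives the critical failure plane at α_cr = (β + φ)/2 = (47.8 + 10.1)/2 = 28.9°, and the critical height
H_c = (4c/γ) · sinβ cosφ / [1 − cos(β − φ)]
    = (4·21.3/17.0) · sin47.8°·cos10.1° / [1 − cos(37.7°)]
    = 5.012 · 0.7408·0.9845 / [1 − 0.7912]
    = 5.012 · 0.7293 / 0.2088
    = 17.51 m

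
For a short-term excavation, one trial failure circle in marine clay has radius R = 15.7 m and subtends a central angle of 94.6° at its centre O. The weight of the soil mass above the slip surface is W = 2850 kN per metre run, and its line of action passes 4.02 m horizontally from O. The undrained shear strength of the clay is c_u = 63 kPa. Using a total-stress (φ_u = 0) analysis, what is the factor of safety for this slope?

FS = 2.24

Taking moments about the centre O, the resisting moment is provided by the undrained shear strength acting along the arc:
Arc length L_a = R·θ = 15.7·(94.6°·π/180) = 15.7·1.6511 = 25.92 m
M_R = c_u·L_a·R = 63·25.92·15.7 = 25639.4 kN·m/m
M_D = W·d = 2850·4.02 = 11457.0 kN·m/m
FS = M_R / M_D = 25639.4 / 11457.0 = 2.238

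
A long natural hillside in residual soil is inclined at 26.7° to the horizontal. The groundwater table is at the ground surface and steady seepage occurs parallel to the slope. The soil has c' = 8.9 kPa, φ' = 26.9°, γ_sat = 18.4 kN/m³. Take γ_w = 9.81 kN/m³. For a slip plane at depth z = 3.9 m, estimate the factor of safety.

FS = 0.78

With seepage parallel to the slope and the water table at the surface, the effective normal stress on the slip plane uses the buoyant unit weight γ' = γ_sat − γ_w while the driving shear stress uses γ_sat:
FS = [c' + γ' z cos²β tanφ'] / [γ_sat z sinβ cosβ]
γ' = 18.4 − 9.81 = 8.59 kN/m³
Numerator = 8.9 + 8.59·3.9·cos²26.7°·tan26.9° = 8.9 + 8.59·3.9·0.7981·0.5073 = 22.465 kPa
Denominator = 18.4·3.9·sin26.7°·cos26.7° = 18.4·3.9·0.4493·0.8934 = 28.805 kPa
FS = 22.465 / 28.805 = 0.780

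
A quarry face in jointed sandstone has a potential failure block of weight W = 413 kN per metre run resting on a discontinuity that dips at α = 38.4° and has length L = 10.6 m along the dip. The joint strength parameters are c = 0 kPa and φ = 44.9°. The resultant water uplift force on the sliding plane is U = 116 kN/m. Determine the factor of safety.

FS = 0.81

Resolving the block weight along and normal to the plane and applying the Mohr–Coulomb strength on the joint:
N' = W cosα − U = 413·cos38.4° − 116 = 207.7 kN/m
Driving force T = W sinα = 413·sin38.4° = 256.5 kN/m
Resisting force R = c·L + N'·tanφ = 0·10.6 + 207.7·tan44.9° = 0.0 + 206.9 = 206.9 kN/m
FS = R / T = 206.9 / 256.5 = 0.807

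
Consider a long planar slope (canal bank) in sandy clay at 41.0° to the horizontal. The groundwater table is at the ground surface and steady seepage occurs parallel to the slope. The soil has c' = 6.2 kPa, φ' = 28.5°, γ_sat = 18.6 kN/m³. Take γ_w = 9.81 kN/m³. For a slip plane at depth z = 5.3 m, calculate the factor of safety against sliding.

FS = 0.42

With seepage parallel to the slope and the water table at the surface, the effective normal stress on the slip plane uses the buoyant unit weight γ' = γ_sat − γ_w while the driving shear stress uses γ_sat:
FS = [c' + γ' z cos²β tanφ'] / [γ_sat z sinβ cosβ]
γ' = 18.6 − 9.81 = 8.79 kN/m³
Numerator = 6.2 + 8.79·5.3·cos²41.0°·tan28.5° = 6.2 + 8.79·5.3·0.5696·0.5430 = 20.608 kPa
Denominator = 18.6·5.3·sin41.0°·cos41.0° = 18.6·5.3·0.6561·0.7547 = 48.810 kPa
FS = 20.608 / 48.810 = 0.422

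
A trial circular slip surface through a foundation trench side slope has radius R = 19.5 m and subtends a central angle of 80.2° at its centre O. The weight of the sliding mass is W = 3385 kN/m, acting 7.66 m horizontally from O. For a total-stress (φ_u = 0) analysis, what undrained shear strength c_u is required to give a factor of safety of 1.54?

c_u = 75.0 kPa

FS = c_u·L_a·R / (W·d), so c_u = FS·W·d / (L_a·R).
Arc length L_a = R·θ = 19.5·(80.2°·π/180) = 19.5·1.3998 = 27.30 m
c_u = 1.54·3385·7.66 / (27.30·19.5) = 39930.8 / 532.26 = 75.02 kPa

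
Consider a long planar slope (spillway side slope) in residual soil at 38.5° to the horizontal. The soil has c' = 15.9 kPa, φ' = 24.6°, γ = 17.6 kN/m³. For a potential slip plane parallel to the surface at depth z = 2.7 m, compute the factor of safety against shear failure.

For an infinite slope with a slip plane parallel to the surface (no pore pressure): FS = [c' + γz cos²β tanφ'] / [γz sinβ cosβ].
γz = 17.6·2.7 = 47.52 kN/m²
Numerator = 15.9 + 47.52·cos²38.5°·tan24.6° = 15.9 + 47.52·0.6125·0.4578 = 29.225 kPa
Denominator = 47.52·sin38.5°·cos38.5° = 47.52·0.6225·0.7826 = 23.151 kPa
FS = 29.225 / 23.151 = 1.262

FS = 1.26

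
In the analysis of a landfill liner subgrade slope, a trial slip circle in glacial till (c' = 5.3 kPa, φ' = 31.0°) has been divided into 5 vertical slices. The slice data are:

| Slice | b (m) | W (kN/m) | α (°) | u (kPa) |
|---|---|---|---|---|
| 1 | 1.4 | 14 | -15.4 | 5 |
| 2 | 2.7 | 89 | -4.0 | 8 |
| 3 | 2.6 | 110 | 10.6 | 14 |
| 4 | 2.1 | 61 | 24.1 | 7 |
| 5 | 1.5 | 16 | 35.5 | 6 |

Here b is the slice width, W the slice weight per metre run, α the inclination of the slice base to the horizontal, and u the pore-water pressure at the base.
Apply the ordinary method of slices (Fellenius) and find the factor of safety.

FS = 3.81

Ordinary method of slices: FS = Σ[c'·Δl_i + (W_i cosα_i − u_i·Δl_i)·tanφ'] / Σ W_i sinα_i, with Δl_i = b_i / cosα_i.
Slice 1: Δl = 1.4/cos(-15.4°) = 1.452 m; N'_1 = 14·cos(-15.4°) − 5·1.452 = 6.2; c'Δl = 7.70; W sinα = -3.7
Slice 2: Δl = 2.7/cos(-4.0°) = 2.707 m; N'_2 = 89·cos(-4.0°) − 8·2.707 = 67.1; c'Δl = 14.34; W sinα = -6.2
Slice 3: Δl = 2.6/cos10.6° = 2.645 m; N'_3 = 110·cos10.6° − 14·2.645 = 71.1; c'Δl = 14.02; W sinα = 20.2
Slice 4: Δl = 2.1/cos24.1° = 2.301 m; N'_4 = 61·cos24.1° − 7·2.301 = 39.6; c'Δl = 12.19; W sinα = 24.9
Slice 5: Δl = 1.5/cos35.5° = 1.842 m; N'_5 = 16·cos35.5° − 6·1.842 = 2.0; c'Δl = 9.77; W sinα = 9.3
Σc'Δl = 58.0 kN/m; ΣN' = 186.0 kN/m; ΣW sinα = 44.5 kN/m
Resisting = 58.0 + 186.0·tan31.0° = 58.0 + 111.8 = 169.8 kN/m
FS = 169.8 / 44.5 = 3.815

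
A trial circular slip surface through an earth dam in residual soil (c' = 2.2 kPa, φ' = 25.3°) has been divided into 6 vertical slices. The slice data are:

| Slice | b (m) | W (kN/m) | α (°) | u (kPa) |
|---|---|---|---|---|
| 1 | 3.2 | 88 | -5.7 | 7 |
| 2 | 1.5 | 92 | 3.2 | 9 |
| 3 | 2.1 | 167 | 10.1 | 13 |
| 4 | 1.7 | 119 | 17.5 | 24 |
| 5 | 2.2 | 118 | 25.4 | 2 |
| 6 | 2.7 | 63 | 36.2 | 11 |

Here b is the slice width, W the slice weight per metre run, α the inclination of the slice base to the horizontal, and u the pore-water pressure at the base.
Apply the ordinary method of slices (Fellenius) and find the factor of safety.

FS = 1.69

Ordinary method of slices: FS = Σ[c'·Δl_i + (W_i cosα_i − u_i·Δl_i)·tanφ'] / Σ W_i sinα_i, with Δl_i = b_i / cosα_i.
Slice 1: Δl = 3.2/cos(-5.7°) = 3.216 m; N'_1 = 88·cos(-5.7°) − 7·3.216 = 65.1; c'Δl = 7.07; W sinα = -8.7
Slice 2: Δl = 1.5/cos3.2° = 1.502 m; N'_2 = 92·cos3.2° − 9·1.502 = 78.3; c'Δl = 3.31; W sinα = 5.1
Slice 3: Δl = 2.1/cos10.1° = 2.133 m; N'_3 = 167·cos10.1° − 13·2.133 = 136.7; c'Δl = 4.69; W sinα = 29.3
Slice 4: Δl = 1.7/cos17.5° = 1.782 m; N'_4 = 119·cos17.5° − 24·1.782 = 70.7; c'Δl = 3.92; W sinα = 35.8
Slice 5: Δl = 2.2/cos25.4° = 2.435 m; N'_5 = 118·cos25.4° − 2·2.435 = 101.7; c'Δl = 5.36; W sinα = 50.6
Slice 6: Δl = 2.7/cos36.2° = 3.346 m; N'_6 = 63·cos36.2° − 11·3.346 = 14.0; c'Δl = 7.36; W sinα = 37.2
Σc'Δl = 31.7 kN/m; ΣN' = 466.5 kN/m; ΣW sinα = 149.3 kN/m
Resisting = 31.7 + 466.5·tan25.3° = 31.7 + 220.5 = 252.2 kN/m
FS = 252.2 / 149.3 = 1.690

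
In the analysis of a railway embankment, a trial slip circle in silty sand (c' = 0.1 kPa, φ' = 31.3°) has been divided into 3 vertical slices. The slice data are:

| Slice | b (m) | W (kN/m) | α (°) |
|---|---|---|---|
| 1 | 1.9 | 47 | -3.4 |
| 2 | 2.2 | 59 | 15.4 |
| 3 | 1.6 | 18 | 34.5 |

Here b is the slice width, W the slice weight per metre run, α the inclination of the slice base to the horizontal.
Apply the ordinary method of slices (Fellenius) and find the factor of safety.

FS = 3.15

Ordinary method of slices: FS = Σ[c'·Δl_i + (W_i cosα_i)·tanφ'] / Σ W_i sinα_i, with Δl_i = b_i / cosα_i.
Slice 1: Δl = 1.9/cos(-3.4°) = 1.903 m; N'_1 = 47·cos(-3.4°) = 46.9; c'Δl = 0.19; W sinα = -2.8
Slice 2: Δl = 2.2/cos15.4° = 2.282 m; N'_2 = 59·cos15.4° = 56.9; c'Δl = 0.23; W sinα = 15.7
Slice 3: Δl = 1.6/cos34.5° = 1.941 m; N'_3 = 18·cos34.5° = 14.8; c'Δl = 0.19; W sinα = 10.2
Σc'Δl = 0.6 kN/m; ΣN' = 118.6 kN/m; ΣW sinα = 23.1 kN/m
Resisting = 0.6 + 118.6·tan31.3° = 0.6 + 72.1 = 72.7 kN/m
FS = 72.7 / 23.1 = 3.152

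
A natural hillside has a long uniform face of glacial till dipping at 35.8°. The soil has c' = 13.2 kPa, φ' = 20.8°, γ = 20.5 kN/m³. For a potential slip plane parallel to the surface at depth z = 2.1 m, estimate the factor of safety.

FS = 1.17

For an infinite slope with a slip plane parallel to the surface (no pore pressure): FS = [c' + γz cos²β tanφ'] / [γz sinβ cosβ].
γz = 20.5·2.1 = 43.05 kN/m²
Numerator = 13.2 + 43.05·cos²35.8°·tan20.8° = 13.2 + 43.05·0.6578·0.3799 = 23.958 kPa
Denominator = 43.05·sin35.8°·cos35.8° = 43.05·0.5850·0.8111 = 20.425 kPa
FS = 23.958 / 20.425 = 1.173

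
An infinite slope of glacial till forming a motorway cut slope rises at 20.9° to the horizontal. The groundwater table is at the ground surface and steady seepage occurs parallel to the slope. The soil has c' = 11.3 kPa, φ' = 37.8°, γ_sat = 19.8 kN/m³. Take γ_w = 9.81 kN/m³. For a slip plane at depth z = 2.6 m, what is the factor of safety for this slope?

FS = 1.68

With seepage parallel to the slope and the water table at the surface, the effective normal stress on the slip plane uses the buoyant unit weight γ' = γ_sat − γ_w while the driving shear stress uses γ_sat:
FS = [c' + γ' z cos²β tanφ'] / [γ_sat z sinβ cosβ]
γ' = 19.8 − 9.81 = 9.99 kN/m³
Numerator = 11.3 + 9.99·2.6·cos²20.9°·tan37.8° = 11.3 + 9.99·2.6·0.8727·0.7757 = 28.883 kPa
Denominator = 19.8·2.6·sin20.9°·cos20.9° = 19.8·2.6·0.3567·0.9342 = 17.157 kPa
FS = 28.883 / 17.157 = 1.684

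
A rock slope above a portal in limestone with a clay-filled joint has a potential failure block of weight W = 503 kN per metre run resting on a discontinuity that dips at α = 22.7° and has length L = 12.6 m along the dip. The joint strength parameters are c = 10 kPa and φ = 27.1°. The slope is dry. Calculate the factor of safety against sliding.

Resolving the block weight along and normal to the plane and applying the Mohr–Coulomb strength on the joint:
N' = W cosα = 503·cos22.7° = 464.0 kN/m
Driving force T = W sinα = 503·sin22.7° = 194.1 kN/m
Resisting force R = c·L + N'·tanφ = 10·12.6 + 464.0·tan27.1° = 126.0 + 237.5 = 363.5 kN/m
FS = R / T = 363.5 / 194.1 = 1.872

FS = 1.87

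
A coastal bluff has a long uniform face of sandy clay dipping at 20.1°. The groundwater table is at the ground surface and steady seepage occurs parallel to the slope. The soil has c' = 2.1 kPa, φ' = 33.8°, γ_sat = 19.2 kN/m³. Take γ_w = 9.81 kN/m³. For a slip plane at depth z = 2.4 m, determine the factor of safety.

FS = 1.04

With seepage parallel to the slope and the water table at the surface, the effective normal stress on the slip plane uses the buoyant unit weight γ' = γ_sat − γ_w while the driving shear stress uses γ_sat:
FS = [c' + γ' z cos²β tanφ'] / [γ_sat z sinβ cosβ]
γ' = 19.2 − 9.81 = 9.39 kN/m³
Numerator = 2.1 + 9.39·2.4·cos²20.1°·tan33.8° = 2.1 + 9.39·2.4·0.8819·0.6694 = 15.405 kPa
Denominator = 19.2·2.4·sin20.1°·cos20.1° = 19.2·2.4·0.3437·0.9391 = 14.871 kPa
FS = 15.405 / 14.871 = 1.036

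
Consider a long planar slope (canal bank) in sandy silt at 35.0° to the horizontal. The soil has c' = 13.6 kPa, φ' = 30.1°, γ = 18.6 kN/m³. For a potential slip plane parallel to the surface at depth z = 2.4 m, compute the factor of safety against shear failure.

FS = 1.48

For an infinite slope with a slip plane parallel to the surface (no pore pressure): FS = [c' + γz cos²β tanφ'] / [γz sinβ cosβ].
γz = 18.6·2.4 = 44.64 kN/m²
Numerator = 13.6 + 44.64·cos²35.0°·tan30.1° = 13.6 + 44.64·0.6710·0.5797 = 30.964 kPa
Denominator = 44.64·sin35.0°·cos35.0° = 44.64·0.5736·0.8192 = 20.974 kPa
FS = 30.964 / 20.974 = 1.476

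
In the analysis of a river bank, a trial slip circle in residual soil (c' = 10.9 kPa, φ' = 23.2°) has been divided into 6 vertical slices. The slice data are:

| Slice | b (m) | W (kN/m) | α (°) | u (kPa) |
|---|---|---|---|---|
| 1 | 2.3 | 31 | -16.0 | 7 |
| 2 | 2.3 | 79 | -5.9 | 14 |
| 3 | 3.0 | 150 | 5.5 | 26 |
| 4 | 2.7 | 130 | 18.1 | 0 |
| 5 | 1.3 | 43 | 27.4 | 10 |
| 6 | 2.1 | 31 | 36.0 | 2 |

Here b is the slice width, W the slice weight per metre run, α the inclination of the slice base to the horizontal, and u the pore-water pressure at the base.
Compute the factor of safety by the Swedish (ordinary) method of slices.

FS = 3.77

Ordinary method of slices: FS = Σ[c'·Δl_i + (W_i cosα_i − u_i·Δl_i)·tanφ'] / Σ W_i sinα_i, with Δl_i = b_i / cosα_i.
Slice 1: Δl = 2.3/cos(-16.0°) = 2.393 m; N'_1 = 31·cos(-16.0°) − 7·2.393 = 13.1; c'Δl = 26.08; W sinα = -8.5
Slice 2: Δl = 2.3/cos(-5.9°) = 2.312 m; N'_2 = 79·cos(-5.9°) − 14·2.312 = 46.2; c'Δl = 25.20; W sinα = -8.1
Slice 3: Δl = 3.0/cos5.5° = 3.014 m; N'_3 = 150·cos5.5° − 26·3.014 = 70.9; c'Δl = 32.85; W sinα = 14.4
Slice 4: Δl = 2.7/cos18.1° = 2.841 m; N'_4 = 130·cos18.1° − 0·2.841 = 123.6; c'Δl = 30.96; W sinα = 40.4
Slice 5: Δl = 1.3/cos27.4° = 1.464 m; N'_5 = 43·cos27.4° − 10·1.464 = 23.5; c'Δl = 15.96; W sinα = 19.8
Slice 6: Δl = 2.1/cos36.0° = 2.596 m; N'_6 = 31·cos36.0° − 2·2.596 = 19.9; c'Δl = 28.29; W sinα = 18.2
Σc'Δl = 159.4 kN/m; ΣN' = 297.2 kN/m; ΣW sinα = 76.1 kN/m
Resisting = 159.4 + 297.2·tan23.2° = 159.4 + 127.4 = 286.7 kN/m
FS = 286.7 / 76.1 = 3.767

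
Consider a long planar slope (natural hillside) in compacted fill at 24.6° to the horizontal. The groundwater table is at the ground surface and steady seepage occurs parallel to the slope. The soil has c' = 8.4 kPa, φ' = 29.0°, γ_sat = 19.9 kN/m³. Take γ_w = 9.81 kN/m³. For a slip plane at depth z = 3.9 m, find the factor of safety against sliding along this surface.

FS = 0.90

With seepage parallel to the slope and the water table at the surface, the effective normal stress on the slip plane uses the buoyant unit weight γ' = γ_sat − γ_w while the driving shear stress uses γ_sat:
FS = [c' + γ' z cos²β tanφ'] / [γ_sat z sinβ cosβ]
γ' = 19.9 − 9.81 = 10.09 kN/m³
Numerator = 8.4 + 10.09·3.9·cos²24.6°·tan29.0° = 8.4 + 10.09·3.9·0.8267·0.5543 = 26.433 kPa
Denominator = 19.9·3.9·sin24.6°·cos24.6° = 19.9·3.9·0.4163·0.9092 = 29.375 kPa
FS = 26.433 / 29.375 = 0.900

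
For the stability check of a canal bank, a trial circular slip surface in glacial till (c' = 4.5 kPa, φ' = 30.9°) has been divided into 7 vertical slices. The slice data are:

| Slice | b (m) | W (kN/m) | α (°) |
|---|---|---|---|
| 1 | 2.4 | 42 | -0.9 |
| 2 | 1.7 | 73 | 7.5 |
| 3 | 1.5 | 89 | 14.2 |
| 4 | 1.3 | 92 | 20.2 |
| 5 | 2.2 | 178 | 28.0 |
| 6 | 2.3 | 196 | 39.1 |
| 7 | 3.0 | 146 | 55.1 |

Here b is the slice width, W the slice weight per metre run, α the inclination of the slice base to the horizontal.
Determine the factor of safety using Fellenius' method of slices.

Ordinary method of slices: FS = Σ[c'·Δl_i + (W_i cosα_i)·tanφ'] / Σ W_i sinα_i, with Δl_i = b_i / cosα_i.
Slice 1: Δl = 2.4/cos(-0.9°) = 2.400 m; N'_1 = 42·cos(-0.9°) = 42.0; c'Δl = 10.80; W sinα = -0.7
Slice 2: Δl = 1.7/cos7.5° = 1.715 m; N'_2 = 73·cos7.5° = 72.4; c'Δl = 7.72; W sinα = 9.5
Slice 3: Δl = 1.5/cos14.2° = 1.547 m; N'_3 = 89·cos14.2° = 86.3; c'Δl = 6.96; W sinα = 21.8
Slice 4: Δl = 1.3/cos20.2° = 1.385 m; N'_4 = 92·cos20.2° = 86.3; c'Δl = 6.23; W sinα = 31.8
Slice 5: Δl = 2.2/cos28.0° = 2.492 m; N'_5 = 178·cos28.0° = 157.2; c'Δl = 11.21; W sinα = 83.6
Slice 6: Δl = 2.3/cos39.1° = 2.964 m; N'_6 = 196·cos39.1° = 152.1; c'Δl = 13.34; W sinα = 123.6
Slice 7: Δl = 3.0/cos55.1° = 5.243 m; N'_7 = 146·cos55.1° = 83.5; c'Δl = 23.60; W sinα = 119.7
Σc'Δl = 79.9 kN/m; ΣN' = 679.8 kN/m; ΣW sinα = 389.4 kN/m
Resisting = 79.9 + 679.8·tan30.9° = 79.9 + 406.8 = 486.7 kN/m
FS = 486.7 / 389.4 = 1.250

FS = 1.25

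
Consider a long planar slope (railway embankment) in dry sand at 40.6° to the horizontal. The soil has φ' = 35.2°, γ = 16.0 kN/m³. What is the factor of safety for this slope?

For a dry cohesionless infinite slope the factor of safety is FS = tanφ' / tanβ.
FS = tan35.2° / tan40.6° = 0.7054 / 0.8571 = 0.823

FS = 0.82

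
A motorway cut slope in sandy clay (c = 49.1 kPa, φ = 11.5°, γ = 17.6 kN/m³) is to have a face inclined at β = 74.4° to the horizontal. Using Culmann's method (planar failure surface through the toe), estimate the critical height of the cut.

Culmann's analysis gives the critical failure plane at α_cr = (β + φ)/2 = (74.4 + 11.5)/2 = 43.0°, and the critical height
H_c = (4c/γ) · sinβ cosφ / [1 − cos(β − φ)]
    = (4·49.1/17.6) · sin74.4°·cos11.5° / [1 − cos(62.9°)]
    = 11.159 · 0.9632·0.9799 / [1 − 0.4555]
    = 11.159 · 0.9438 / 0.5445
    = 19.34 m

H_c = 19.34 m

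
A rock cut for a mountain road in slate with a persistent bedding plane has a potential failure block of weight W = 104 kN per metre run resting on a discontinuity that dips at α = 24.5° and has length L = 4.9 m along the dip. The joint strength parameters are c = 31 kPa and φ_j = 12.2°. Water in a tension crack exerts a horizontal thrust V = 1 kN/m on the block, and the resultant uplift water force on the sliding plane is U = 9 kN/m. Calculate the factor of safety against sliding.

FS = 3.87

Resolving the block weight along and normal to the plane and applying the Mohr–Coulomb strength on the joint:
N' = W cosα − U − V sinα = 104·cos24.5° − 9 − 1·sin24.5° = 85.2 kN/m
Driving force T = W sinα + V cosα = 104·sin24.5° + 1·cos24.5° = 44.0 kN/m
Resisting force R = c·L + N'·tanφ_j = 31·4.9 + 85.2·tan12.2° = 151.9 + 18.4 = 170.3 kN/m
FS = R / T = 170.3 / 44.0 = 3.868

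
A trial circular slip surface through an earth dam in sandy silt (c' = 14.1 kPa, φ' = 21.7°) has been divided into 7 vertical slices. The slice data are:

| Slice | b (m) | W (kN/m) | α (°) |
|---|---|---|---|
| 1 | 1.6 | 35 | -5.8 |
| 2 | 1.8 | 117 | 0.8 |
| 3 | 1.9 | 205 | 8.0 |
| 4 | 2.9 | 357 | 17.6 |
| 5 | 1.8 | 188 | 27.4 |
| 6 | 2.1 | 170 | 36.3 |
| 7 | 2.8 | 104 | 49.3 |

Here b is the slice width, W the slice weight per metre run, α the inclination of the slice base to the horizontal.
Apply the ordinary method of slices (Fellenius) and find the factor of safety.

Ordinary method of slices: FS = Σ[c'·Δl_i + (W_i cosα_i)·tanφ'] / Σ W_i sinα_i, with Δl_i = b_i / cosα_i.
Slice 1: Δl = 1.6/cos(-5.8°) = 1.608 m; N'_1 = 35·cos(-5.8°) = 34.8; c'Δl = 22.68; W sinα = -3.5
Slice 2: Δl = 1.8/cos0.8° = 1.800 m; N'_2 = 117·cos0.8° = 117.0; c'Δl = 25.38; W sinα = 1.6
Slice 3: Δl = 1.9/cos8.0° = 1.919 m; N'_3 = 205·cos8.0° = 203.0; c'Δl = 27.05; W sinα = 28.5
Slice 4: Δl = 2.9/cos17.6° = 3.042 m; N'_4 = 357·cos17.6° = 340.3; c'Δl = 42.90; W sinα = 107.9
Slice 5: Δl = 1.8/cos27.4° = 2.027 m; N'_5 = 188·cos27.4° = 166.9; c'Δl = 28.59; W sinα = 86.5
Slice 6: Δl = 2.1/cos36.3° = 2.606 m; N'_6 = 170·cos36.3° = 137.0; c'Δl = 36.74; W sinα = 100.6
Slice 7: Δl = 2.8/cos49.3° = 4.294 m; N'_7 = 104·cos49.3° = 67.8; c'Δl = 60.54; W sinα = 78.8
Σc'Δl = 243.9 kN/m; ΣN' = 1066.8 kN/m; ΣW sinα = 400.6 kN/m
Resisting = 243.9 + 1066.8·tan21.7° = 243.9 + 424.5 = 668.4 kN/m
FS = 668.4 / 400.6 = 1.669

FS = 1.67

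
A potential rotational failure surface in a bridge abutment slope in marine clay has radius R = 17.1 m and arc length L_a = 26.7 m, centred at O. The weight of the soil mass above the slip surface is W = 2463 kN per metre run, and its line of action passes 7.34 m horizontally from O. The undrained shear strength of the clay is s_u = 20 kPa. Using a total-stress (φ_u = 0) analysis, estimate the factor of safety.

Taking moments about the centre O, the resisting moment is provided by the undrained shear strength acting along the arc:
M_R = s_u·L_a·R = 20·26.70·17.1 = 9131.4 kN·m/m
M_D = W·d = 2463·7.34 = 18078.4 kN·m/m
FS = M_R / M_D = 9131.4 / 18078.4 = 0.505

FS = 0.51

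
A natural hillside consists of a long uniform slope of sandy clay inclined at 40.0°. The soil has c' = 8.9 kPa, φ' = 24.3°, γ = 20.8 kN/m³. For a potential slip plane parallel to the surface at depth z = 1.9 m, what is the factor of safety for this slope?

For an infinite slope with a slip plane parallel to the surface (no pore pressure): FS = [c' + γz cos²β tanφ'] / [γz sinβ cosβ].
γz = 20.8·1.9 = 39.52 kN/m²
Numerator = 8.9 + 39.52·cos²40.0°·tan24.3° = 8.9 + 39.52·0.5868·0.4515 = 19.371 kPa
Denominator = 39.52·sin40.0°·cos40.0° = 39.52·0.6428·0.7660 = 19.460 kPa
FS = 19.371 / 19.460 = 0.995

FS = 1.00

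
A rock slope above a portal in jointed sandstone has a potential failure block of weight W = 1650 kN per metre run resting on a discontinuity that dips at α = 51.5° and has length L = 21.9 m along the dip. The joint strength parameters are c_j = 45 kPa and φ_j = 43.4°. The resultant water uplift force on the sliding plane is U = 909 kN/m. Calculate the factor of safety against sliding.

Resolving the block weight along and normal to the plane and applying the Mohr–Coulomb strength on the joint:
N' = W cosα − U = 1650·cos51.5° − 909 = 118.1 kN/m
Driving force T = W sinα = 1650·sin51.5° = 1291.3 kN/m
Resisting force R = c_j·L + N'·tanφ_j = 45·21.9 + 118.1·tan43.4° = 985.5 + 111.7 = 1097.2 kN/m
FS = R / T = 1097.2 / 1291.3 = 0.850

FS = 0.85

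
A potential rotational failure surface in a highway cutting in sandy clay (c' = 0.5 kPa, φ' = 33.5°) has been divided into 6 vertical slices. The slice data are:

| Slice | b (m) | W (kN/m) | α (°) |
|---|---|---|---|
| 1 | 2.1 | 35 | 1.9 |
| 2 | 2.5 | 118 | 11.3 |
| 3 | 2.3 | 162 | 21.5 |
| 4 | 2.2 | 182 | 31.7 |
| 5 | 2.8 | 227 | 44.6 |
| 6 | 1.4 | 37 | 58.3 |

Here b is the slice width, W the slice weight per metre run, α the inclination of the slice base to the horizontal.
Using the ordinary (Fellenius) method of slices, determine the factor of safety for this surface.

Ordinary method of slices: FS = Σ[c'·Δl_i + (W_i cosα_i)·tanφ'] / Σ W_i sinα_i, with Δl_i = b_i / cosα_i.
Slice 1: Δl = 2.1/cos1.9° = 2.101 m; N'_1 = 35·cos1.9° = 35.0; c'Δl = 1.05; W sinα = 1.2
Slice 2: Δl = 2.5/cos11.3° = 2.549 m; N'_2 = 118·cos11.3° = 115.7; c'Δl = 1.27; W sinα = 23.1
Slice 3: Δl = 2.3/cos21.5° = 2.472 m; N'_3 = 162·cos21.5° = 150.7; c'Δl = 1.24; W sinα = 59.4
Slice 4: Δl = 2.2/cos31.7° = 2.586 m; N'_4 = 182·cos31.7° = 154.8; c'Δl = 1.29; W sinα = 95.6
Slice 5: Δl = 2.8/cos44.6° = 3.932 m; N'_5 = 227·cos44.6° = 161.6; c'Δl = 1.97; W sinα = 159.4
Slice 6: Δl = 1.4/cos58.3° = 2.664 m; N'_6 = 37·cos58.3° = 19.4; c'Δl = 1.33; W sinα = 31.5
Σc'Δl = 8.2 kN/m; ΣN' = 637.3 kN/m; ΣW sinα = 370.2 kN/m
Resisting = 8.2 + 637.3·tan33.5° = 8.2 + 421.8 = 430.0 kN/m
FS = 430.0 / 370.2 = 1.162

FS = 1.16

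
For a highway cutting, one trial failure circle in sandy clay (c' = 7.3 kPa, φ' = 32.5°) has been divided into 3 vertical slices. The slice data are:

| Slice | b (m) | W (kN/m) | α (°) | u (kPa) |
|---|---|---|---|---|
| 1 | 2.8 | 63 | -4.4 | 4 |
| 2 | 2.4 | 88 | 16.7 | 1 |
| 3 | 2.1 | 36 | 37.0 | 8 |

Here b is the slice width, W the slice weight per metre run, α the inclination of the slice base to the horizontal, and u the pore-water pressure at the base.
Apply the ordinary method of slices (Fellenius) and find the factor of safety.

FS = 3.51

Ordinary method of slices: FS = Σ[c'·Δl_i + (W_i cosα_i − u_i·Δl_i)·tanφ'] / Σ W_i sinα_i, with Δl_i = b_i / cosα_i.
Slice 1: Δl = 2.8/cos(-4.4°) = 2.808 m; N'_1 = 63·cos(-4.4°) − 4·2.808 = 51.6; c'Δl = 20.50; W sinα = -4.8
Slice 2: Δl = 2.4/cos16.7° = 2.506 m; N'_2 = 88·cos16.7° − 1·2.506 = 81.8; c'Δl = 18.29; W sinα = 25.3
Slice 3: Δl = 2.1/cos37.0° = 2.629 m; N'_3 = 36·cos37.0° − 8·2.629 = 7.7; c'Δl = 19.20; W sinα = 21.7
Σc'Δl = 58.0 kN/m; ΣN' = 141.1 kN/m; ΣW sinα = 42.1 kN/m
Resisting = 58.0 + 141.1·tan32.5° = 58.0 + 89.9 = 147.9 kN/m
FS = 147.9 / 42.1 = 3.511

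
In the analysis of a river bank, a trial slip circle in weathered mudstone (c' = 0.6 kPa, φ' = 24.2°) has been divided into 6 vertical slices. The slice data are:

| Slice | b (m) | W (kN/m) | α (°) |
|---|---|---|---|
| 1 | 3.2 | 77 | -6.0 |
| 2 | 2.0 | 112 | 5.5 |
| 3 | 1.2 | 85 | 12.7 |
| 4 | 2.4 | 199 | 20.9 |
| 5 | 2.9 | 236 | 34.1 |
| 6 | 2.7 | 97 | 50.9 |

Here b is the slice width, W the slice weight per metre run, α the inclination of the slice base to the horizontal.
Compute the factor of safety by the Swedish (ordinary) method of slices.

Ordinary method of slices: FS = Σ[c'·Δl_i + (W_i cosα_i)·tanφ'] / Σ W_i sinα_i, with Δl_i = b_i / cosα_i.
Slice 1: Δl = 3.2/cos(-6.0°) = 3.218 m; N'_1 = 77·cos(-6.0°) = 76.6; c'Δl = 1.93; W sinα = -8.0
Slice 2: Δl = 2.0/cos5.5° = 2.009 m; N'_2 = 112·cos5.5° = 111.5; c'Δl = 1.21; W sinα = 10.7
Slice 3: Δl = 1.2/cos12.7° = 1.230 m; N'_3 = 85·cos12.7° = 82.9; c'Δl = 0.74; W sinα = 18.7
Slice 4: Δl = 2.4/cos20.9° = 2.569 m; N'_4 = 199·cos20.9° = 185.9; c'Δl = 1.54; W sinα = 71.0
Slice 5: Δl = 2.9/cos34.1° = 3.502 m; N'_5 = 236·cos34.1° = 195.4; c'Δl = 2.10; W sinα = 132.3
Slice 6: Δl = 2.7/cos50.9° = 4.281 m; N'_6 = 97·cos50.9° = 61.2; c'Δl = 2.57; W sinα = 75.3
Σc'Δl = 10.1 kN/m; ΣN' = 713.5 kN/m; ΣW sinα = 300.0 kN/m
Resisting = 10.1 + 713.5·tan24.2° = 10.1 + 320.7 = 330.7 kN/m
FS = 330.7 / 300.0 = 1.103

FS = 1.10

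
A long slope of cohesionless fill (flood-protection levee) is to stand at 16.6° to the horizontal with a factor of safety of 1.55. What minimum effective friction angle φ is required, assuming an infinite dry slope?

φ = 24.8°

FS = tanφ/tanβ ⇒ tanφ = FS · tanβ = 1.55 · tan16.6° = 0.4621
φ = arctan(0.4621) = 24.80°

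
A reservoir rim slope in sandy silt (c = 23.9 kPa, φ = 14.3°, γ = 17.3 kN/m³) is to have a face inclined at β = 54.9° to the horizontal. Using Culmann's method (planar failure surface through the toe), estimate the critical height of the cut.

H_c = 18.20 m

Culmann's analysis gives the critical failure plane at α_cr = (β + φ)/2 = (54.9 + 14.3)/2 = 34.6°, and the critical height
H_c = (4c/γ) · sinβ cosφ / [1 − cos(β − φ)]
    = (4·23.9/17.3) · sin54.9°·cos14.3° / [1 − cos(40.6°)]
    = 5.526 · 0.8181·0.9690 / [1 − 0.7593]
    = 5.526 · 0.7928 / 0.2407
    = 18.20 m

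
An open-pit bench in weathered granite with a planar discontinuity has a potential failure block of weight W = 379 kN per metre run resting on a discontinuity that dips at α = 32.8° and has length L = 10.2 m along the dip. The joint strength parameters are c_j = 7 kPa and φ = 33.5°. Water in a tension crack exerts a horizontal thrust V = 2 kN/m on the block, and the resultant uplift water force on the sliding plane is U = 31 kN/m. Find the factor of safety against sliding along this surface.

FS = 1.26

Resolving the block weight along and normal to the plane and applying the Mohr–Coulomb strength on the joint:
N' = W cosα − U − V sinα = 379·cos32.8° − 31 − 2·sin32.8° = 286.5 kN/m
Driving force T = W sinα + V cosα = 379·sin32.8° + 2·cos32.8° = 207.0 kN/m
Resisting force R = c_j·L + N'·tanφ = 7·10.2 + 286.5·tan33.5° = 71.4 + 189.6 = 261.0 kN/m
FS = R / T = 261.0 / 207.0 = 1.261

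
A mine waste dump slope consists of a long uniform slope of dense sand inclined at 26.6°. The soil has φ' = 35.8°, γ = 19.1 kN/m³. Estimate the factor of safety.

For a dry cohesionless infinite slope the factor of safety is FS = tanφ' / tanβ.
FS = tan35.8° / tan26.6° = 0.7212 / 0.5008 = 1.440

FS = 1.44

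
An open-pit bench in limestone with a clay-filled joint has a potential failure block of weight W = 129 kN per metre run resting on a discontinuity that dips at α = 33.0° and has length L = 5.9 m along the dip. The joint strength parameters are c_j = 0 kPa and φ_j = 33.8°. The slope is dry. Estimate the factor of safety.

FS = 1.03

Resolving the block weight along and normal to the plane and applying the Mohr–Coulomb strength on the joint:
N' = W cosα = 129·cos33.0° = 108.2 kN/m
Driving force T = W sinα = 129·sin33.0° = 70.3 kN/m
Resisting force R = c_j·L + N'·tanφ_j = 0·5.9 + 108.2·tan33.8° = 0.0 + 72.4 = 72.4 kN/m
FS = R / T = 72.4 / 70.3 = 1.031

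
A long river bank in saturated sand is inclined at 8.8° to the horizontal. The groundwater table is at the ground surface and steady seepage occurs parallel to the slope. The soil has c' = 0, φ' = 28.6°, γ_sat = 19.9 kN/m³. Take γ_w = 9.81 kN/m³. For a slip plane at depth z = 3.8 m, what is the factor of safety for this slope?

FS = 1.79

With seepage parallel to the slope and the water table at the surface, the effective normal stress on the slip plane uses the buoyant unit weight γ' = γ_sat − γ_w while the driving shear stress uses γ_sat:
FS = [c' + γ' z cos²β tanφ'] / [γ_sat z sinβ cosβ]
(For c' = 0 this reduces to FS = (γ'/γ_sat)·tanφ'/tanβ.)
γ' = 19.9 − 9.81 = 10.09 kN/m³
Numerator = 0.0 + 10.09·3.8·cos²8.8°·tan28.6° = 0.0 + 10.09·3.8·0.9766·0.5452 = 20.415 kPa
Denominator = 19.9·3.8·sin8.8°·cos8.8° = 19.9·3.8·0.1530·0.9882 = 11.433 kPa
FS = 20.415 / 11.433 = 1.786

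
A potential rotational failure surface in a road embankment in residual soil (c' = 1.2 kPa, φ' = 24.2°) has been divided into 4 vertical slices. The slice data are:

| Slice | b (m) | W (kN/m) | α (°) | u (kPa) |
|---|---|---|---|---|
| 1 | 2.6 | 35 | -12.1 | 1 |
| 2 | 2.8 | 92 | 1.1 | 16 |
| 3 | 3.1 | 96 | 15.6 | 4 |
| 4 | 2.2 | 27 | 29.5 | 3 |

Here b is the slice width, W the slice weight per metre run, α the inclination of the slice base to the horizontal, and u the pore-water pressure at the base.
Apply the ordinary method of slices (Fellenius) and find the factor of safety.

Ordinary method of slices: FS = Σ[c'·Δl_i + (W_i cosα_i − u_i·Δl_i)·tanφ'] / Σ W_i sinα_i, with Δl_i = b_i / cosα_i.
Slice 1: Δl = 2.6/cos(-12.1°) = 2.659 m; N'_1 = 35·cos(-12.1°) − 1·2.659 = 31.6; c'Δl = 3.19; W sinα = -7.3
Slice 2: Δl = 2.8/cos1.1° = 2.801 m; N'_2 = 92·cos1.1° − 16·2.801 = 47.2; c'Δl = 3.36; W sinα = 1.8
Slice 3: Δl = 3.1/cos15.6° = 3.219 m; N'_3 = 96·cos15.6° − 4·3.219 = 79.6; c'Δl = 3.86; W sinα = 25.8
Slice 4: Δl = 2.2/cos29.5° = 2.528 m; N'_4 = 27·cos29.5° − 3·2.528 = 15.9; c'Δl = 3.03; W sinα = 13.3
Σc'Δl = 13.4 kN/m; ΣN' = 174.2 kN/m; ΣW sinα = 33.5 kN/m
Resisting = 13.4 + 174.2·tan24.2° = 13.4 + 78.3 = 91.8 kN/m
FS = 91.8 / 33.5 = 2.736

FS = 2.74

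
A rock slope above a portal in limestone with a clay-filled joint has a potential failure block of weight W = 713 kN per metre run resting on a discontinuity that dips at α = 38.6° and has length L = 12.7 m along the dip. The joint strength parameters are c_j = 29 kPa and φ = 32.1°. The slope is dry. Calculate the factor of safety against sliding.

Resolving the block weight along and normal to the plane and applying the Mohr–Coulomb strength on the joint:
N' = W cosα = 713·cos38.6° = 557.2 kN/m
Driving force T = W sinα = 713·sin38.6° = 444.8 kN/m
Resisting force R = c_j·L + N'·tanφ = 29·12.7 + 557.2·tan32.1° = 368.3 + 349.5 = 717.8 kN/m
FS = R / T = 717.8 / 444.8 = 1.614

FS = 1.61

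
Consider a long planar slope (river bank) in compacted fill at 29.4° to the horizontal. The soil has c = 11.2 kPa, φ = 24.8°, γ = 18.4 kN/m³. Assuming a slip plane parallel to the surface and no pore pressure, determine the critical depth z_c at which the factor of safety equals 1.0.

Setting FS = 1.00 in FS = [c + γz cos²β tanφ] / [γz sinβ cosβ] and solving for z:
z = c / [γ cosβ (FS·sinβ − cosβ·tanφ)]
  = 11.2 / [18.4·cos29.4°·(1.00·sin29.4° − cos29.4°·tan24.8°)]
  = 11.2 / [18.4·0.8712·(1.00·0.4909 − 0.8712·0.4621)]
  = 11.2 / 1.4162 = 7.908 m

z_c = 7.91 m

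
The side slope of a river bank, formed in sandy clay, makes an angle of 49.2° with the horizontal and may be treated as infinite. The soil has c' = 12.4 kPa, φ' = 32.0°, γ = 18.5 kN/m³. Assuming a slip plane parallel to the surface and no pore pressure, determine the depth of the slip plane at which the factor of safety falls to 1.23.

Setting FS = 1.23 in FS = [c' + γz cos²β tanφ'] / [γz sinβ cosβ] and solving for z:
z = c' / [γ cosβ (FS·sinβ − cosβ·tanφ')]
  = 12.4 / [18.5·cos49.2°·(1.23·sin49.2° − cos49.2°·tan32.0°)]
  = 12.4 / [18.5·0.6534·(1.23·0.7570 − 0.6534·0.6249)]
  = 12.4 / 6.3198 = 1.962 m

z = 1.96 m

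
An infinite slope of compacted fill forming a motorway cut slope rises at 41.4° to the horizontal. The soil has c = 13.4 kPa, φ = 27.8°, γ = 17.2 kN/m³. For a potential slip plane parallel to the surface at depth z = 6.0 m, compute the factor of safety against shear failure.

FS = 0.86

For an infinite slope with a slip plane parallel to the surface (no pore pressure): FS = [c + γz cos²β tanφ] / [γz sinβ cosβ].
γz = 17.2·6.0 = 103.20 kN/m²
Numerator = 13.4 + 103.20·cos²41.4°·tan27.8° = 13.4 + 103.20·0.5627·0.5272 = 44.015 kPa
Denominator = 103.20·sin41.4°·cos41.4° = 103.20·0.6613·0.7501 = 51.193 kPa
FS = 44.015 / 51.193 = 0.860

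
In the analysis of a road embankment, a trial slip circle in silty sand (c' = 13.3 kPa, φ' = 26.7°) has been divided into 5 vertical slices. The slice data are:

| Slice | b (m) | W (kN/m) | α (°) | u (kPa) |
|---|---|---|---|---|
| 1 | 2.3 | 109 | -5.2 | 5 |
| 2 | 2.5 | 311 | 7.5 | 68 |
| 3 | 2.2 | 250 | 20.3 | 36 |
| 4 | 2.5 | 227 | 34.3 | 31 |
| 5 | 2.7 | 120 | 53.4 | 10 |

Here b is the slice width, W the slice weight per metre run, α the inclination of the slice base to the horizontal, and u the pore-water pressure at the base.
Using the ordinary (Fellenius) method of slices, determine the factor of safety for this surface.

Ordinary method of slices: FS = Σ[c'·Δl_i + (W_i cosα_i − u_i·Δl_i)·tanφ'] / Σ W_i sinα_i, with Δl_i = b_i / cosα_i.
Slice 1: Δl = 2.3/cos(-5.2°) = 2.310 m; N'_1 = 109·cos(-5.2°) − 5·2.310 = 97.0; c'Δl = 30.72; W sinα = -9.9
Slice 2: Δl = 2.5/cos7.5° = 2.522 m; N'_2 = 311·cos7.5° − 68·2.522 = 136.9; c'Δl = 33.54; W sinα = 40.6
Slice 3: Δl = 2.2/cos20.3° = 2.346 m; N'_3 = 250·cos20.3° − 36·2.346 = 150.0; c'Δl = 31.20; W sinα = 86.7
Slice 4: Δl = 2.5/cos34.3° = 3.026 m; N'_4 = 227·cos34.3° − 31·3.026 = 93.7; c'Δl = 40.25; W sinα = 127.9
Slice 5: Δl = 2.7/cos53.4° = 4.528 m; N'_5 = 120·cos53.4° − 10·4.528 = 26.3; c'Δl = 60.23; W sinα = 96.3
Σc'Δl = 195.9 kN/m; ΣN' = 503.9 kN/m; ΣW sinα = 341.7 kN/m
Resisting = 195.9 + 503.9·tan26.7° = 195.9 + 253.4 = 449.4 kN/m
FS = 449.4 / 341.7 = 1.315

FS = 1.32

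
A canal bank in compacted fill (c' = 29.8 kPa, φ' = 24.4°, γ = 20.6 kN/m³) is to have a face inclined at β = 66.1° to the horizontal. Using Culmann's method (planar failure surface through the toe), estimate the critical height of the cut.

H_c = 19.02 m

Culmann's analysis gives the critical failure plane at α_cr = (β + φ')/2 = (66.1 + 24.4)/2 = 45.2°, and the critical height
H_c = (4c'/γ) · sinβ cosφ' / [1 − cos(β − φ')]
    = (4·29.8/20.6) · sin66.1°·cos24.4° / [1 − cos(41.7°)]
    = 5.786 · 0.9143·0.9107 / [1 − 0.7466]
    = 5.786 · 0.8326 / 0.2534
    = 19.02 m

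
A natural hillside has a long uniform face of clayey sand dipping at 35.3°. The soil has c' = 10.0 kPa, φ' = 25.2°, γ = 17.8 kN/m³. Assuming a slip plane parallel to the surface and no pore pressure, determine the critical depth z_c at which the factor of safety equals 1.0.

z_c = 3.55 m

Setting FS = 1.00 in FS = [c' + γz cos²β tanφ'] / [γz sinβ cosβ] and solving for z:
z = c' / [γ cosβ (FS·sinβ − cosβ·tanφ')]
  = 10.0 / [17.8·cos35.3°·(1.00·sin35.3° − cos35.3°·tan25.2°)]
  = 10.0 / [17.8·0.8161·(1.00·0.5779 − 0.8161·0.4706)]
  = 10.0 / 2.8156 = 3.552 m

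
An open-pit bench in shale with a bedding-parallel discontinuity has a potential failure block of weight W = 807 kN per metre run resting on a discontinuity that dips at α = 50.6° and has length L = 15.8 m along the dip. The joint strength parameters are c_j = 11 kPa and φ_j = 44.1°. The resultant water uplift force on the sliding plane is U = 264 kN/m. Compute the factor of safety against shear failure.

FS = 0.66

Resolving the block weight along and normal to the plane and applying the Mohr–Coulomb strength on the joint:
N' = W cosα − U = 807·cos50.6° − 264 = 248.2 kN/m
Driving force T = W sinα = 807·sin50.6° = 623.6 kN/m
Resisting force R = c_j·L + N'·tanφ_j = 11·15.8 + 248.2·tan44.1° = 173.8 + 240.5 = 414.3 kN/m
FS = R / T = 414.3 / 623.6 = 0.664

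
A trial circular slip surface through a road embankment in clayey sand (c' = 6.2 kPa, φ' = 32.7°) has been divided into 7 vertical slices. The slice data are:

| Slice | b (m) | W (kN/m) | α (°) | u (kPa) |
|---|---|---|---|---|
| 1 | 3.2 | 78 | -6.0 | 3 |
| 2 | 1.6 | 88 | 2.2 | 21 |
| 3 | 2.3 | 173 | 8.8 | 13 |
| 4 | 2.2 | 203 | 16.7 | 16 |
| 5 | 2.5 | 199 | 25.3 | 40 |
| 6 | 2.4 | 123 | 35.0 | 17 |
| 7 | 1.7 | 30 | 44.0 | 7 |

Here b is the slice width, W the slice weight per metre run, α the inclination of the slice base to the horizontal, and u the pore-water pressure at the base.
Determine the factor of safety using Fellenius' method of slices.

Ordinary method of slices: FS = Σ[c'·Δl_i + (W_i cosα_i − u_i·Δl_i)·tanφ'] / Σ W_i sinα_i, with Δl_i = b_i / cosα_i.
Slice 1: Δl = 3.2/cos(-6.0°) = 3.218 m; N'_1 = 78·cos(-6.0°) − 3·3.218 = 67.9; c'Δl = 19.95; W sinα = -8.2
Slice 2: Δl = 1.6/cos2.2° = 1.601 m; N'_2 = 88·cos2.2° − 21·1.601 = 54.3; c'Δl = 9.93; W sinα = 3.4
Slice 3: Δl = 2.3/cos8.8° = 2.327 m; N'_3 = 173·cos8.8° − 13·2.327 = 140.7; c'Δl = 14.43; W sinα = 26.5
Slice 4: Δl = 2.2/cos16.7° = 2.297 m; N'_4 = 203·cos16.7° − 16·2.297 = 157.7; c'Δl = 14.24; W sinα = 58.3
Slice 5: Δl = 2.5/cos25.3° = 2.765 m; N'_5 = 199·cos25.3° − 40·2.765 = 69.3; c'Δl = 17.14; W sinα = 85.0
Slice 6: Δl = 2.4/cos35.0° = 2.930 m; N'_6 = 123·cos35.0° − 17·2.930 = 50.9; c'Δl = 18.17; W sinα = 70.5
Slice 7: Δl = 1.7/cos44.0° = 2.363 m; N'_7 = 30·cos44.0° − 7·2.363 = 5.0; c'Δl = 14.65; W sinα = 20.8
Σc'Δl = 108.5 kN/m; ΣN' = 545.9 kN/m; ΣW sinα = 256.5 kN/m
Resisting = 108.5 + 545.9·tan32.7° = 108.5 + 350.5 = 459.0 kN/m
FS = 459.0 / 256.5 = 1.790

FS = 1.79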